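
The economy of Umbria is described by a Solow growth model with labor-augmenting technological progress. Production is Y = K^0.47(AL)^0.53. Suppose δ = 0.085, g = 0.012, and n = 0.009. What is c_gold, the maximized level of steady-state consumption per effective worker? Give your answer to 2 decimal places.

c_gold ≈ 1.99

Capital per effective worker breaks even when investment replaces (n + g + δ)·k; here n + g + δ = 0.106.
Setting f'(k) = n+g+δ gives 0.47·k^(0.47−1) = 0.106, hence k_gold = (0.47/0.106)^(1/0.53) ≈ 16.6097.
y_gold = 16.6097^0.47 ≈ 3.7460.
c_gold = y_gold − (n+g+δ)·k_gold = 3.7460 − 0.106·16.6097 ≈ 1.9854.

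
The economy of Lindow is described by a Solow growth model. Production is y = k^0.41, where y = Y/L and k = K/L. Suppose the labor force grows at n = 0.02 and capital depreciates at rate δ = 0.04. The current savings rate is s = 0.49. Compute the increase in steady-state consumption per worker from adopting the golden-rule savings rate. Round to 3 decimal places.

The effective depreciation rate is n + δ = 0.02 + 0.04 = 0.06.
Current steady state (s = 0.49): k* = (0.49/0.06)^(1/0.59) ≈ 35.1430, y* = 35.1430^0.41 ≈ 4.3032, c* = (1−0.49)·4.3032 ≈ 2.1946.
Maximizing c = f(k) − (n+δ)·k gives f'(k) = n+δ, i.e. 0.41·k^(0.41−1) = 0.06, so k_gold = (0.41/0.06)^(1/0.59) ≈ 25.9795.
y_gold = 25.9795^0.41 ≈ 3.8019, c_gold = y_gold − 0.06·k_gold ≈ 2.2431.
Gain: Δc = 2.2431 − 2.1946 ≈ 0.0485.

Δc ≈ 0.048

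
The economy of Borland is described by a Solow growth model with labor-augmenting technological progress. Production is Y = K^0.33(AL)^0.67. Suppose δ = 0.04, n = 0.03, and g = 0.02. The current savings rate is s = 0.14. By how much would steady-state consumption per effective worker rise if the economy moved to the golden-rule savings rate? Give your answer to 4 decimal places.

Δc ≈ 0.2015

Capital per effective worker breaks even when investment replaces (n + g + δ)·k; here n + g + δ = 0.09.
Current steady state (s = 0.14): k* = (0.14/0.09)^(1/0.67) ≈ 1.9337, y* = 1.9337^0.33 ≈ 1.2431, c* = (1−0.14)·1.2431 ≈ 1.0691.
Setting f'(k) = n+g+δ gives 0.33·k^(0.33−1) = 0.09, hence k_gold = (0.33/0.09)^(1/0.67) ≈ 6.9534.
y_gold = 6.9534^0.33 ≈ 1.8964, c_gold = y_gold − 0.09·k_gold ≈ 1.2706.
Gain: Δc = 1.2706 − 1.0691 ≈ 0.2015.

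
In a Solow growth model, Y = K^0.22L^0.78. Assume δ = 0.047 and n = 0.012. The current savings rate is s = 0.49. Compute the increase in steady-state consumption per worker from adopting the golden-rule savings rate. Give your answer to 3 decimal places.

Δc ≈ 0.204

n + δ = 0.012 + 0.047 = 0.059.
Current steady state (s = 0.49): k* = (0.49/0.059)^(1/0.78) ≈ 15.0885, y* = 15.0885^0.22 ≈ 1.8168, c* = (1−0.49)·1.8168 ≈ 0.9266.
Maximizing c = f(k) − (n+δ)·k gives f'(k) = n+δ, i.e. 0.22·k^(0.22−1) = 0.059, so k_gold = (0.22/0.059)^(1/0.78) ≈ 5.4048.
y_gold = 5.4048^0.22 ≈ 1.4495, c_gold = y_gold − 0.059·k_gold ≈ 1.1306.
Gain: Δc = 1.1306 − 0.9266 ≈ 0.2040.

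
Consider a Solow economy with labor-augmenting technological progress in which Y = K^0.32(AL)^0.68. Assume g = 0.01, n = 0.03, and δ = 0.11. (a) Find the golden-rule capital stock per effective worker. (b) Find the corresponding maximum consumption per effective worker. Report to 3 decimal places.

(a) k_gold ≈ 3.047; (b) c_gold ≈ 0.971

n + g + δ = 0.03 + 0.01 + 0.11 = 0.15.
At the golden rule the marginal product of capital equals n+g+δ: 0.32·k^(0.32−1) = 0.15. Solving, k_gold = (0.32/0.15)^(1/0.68) ≈ 3.0473.
y_gold = 3.0473^0.32 ≈ 1.4284; c_gold = y_gold − 0.15·k_gold ≈ 0.9713.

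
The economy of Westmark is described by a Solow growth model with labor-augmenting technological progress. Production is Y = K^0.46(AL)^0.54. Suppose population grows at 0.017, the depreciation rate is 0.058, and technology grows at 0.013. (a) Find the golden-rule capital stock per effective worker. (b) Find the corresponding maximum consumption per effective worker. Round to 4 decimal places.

Break-even investment rate: n + g + δ = 0.017 + 0.013 + 0.058 = 0.088.
Setting f'(k) = n+g+δ gives 0.46·k^(0.46−1) = 0.088, hence k_gold = (0.46/0.088)^(1/0.54) ≈ 21.3865.
y_gold = 21.3865^0.46 ≈ 4.0913; c_gold = y_gold − 0.088·k_gold ≈ 2.2093.

(a) k_gold ≈ 21.3865; (b) c_gold ≈ 2.2093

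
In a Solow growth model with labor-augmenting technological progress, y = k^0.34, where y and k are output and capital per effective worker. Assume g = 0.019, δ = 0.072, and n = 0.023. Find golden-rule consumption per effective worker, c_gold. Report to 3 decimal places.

c_gold ≈ 1.159

The effective depreciation rate is n + g + δ = 0.023 + 0.019 + 0.072 = 0.114.
Golden rule sets MPK = n+g+δ: 0.34·k^(0.34−1) = 0.114, so k_gold = (0.34/0.114)^(1/0.66) ≈ 5.2366.
y_gold = 5.2366^0.34 ≈ 1.7558.
c_gold = y_gold − (n+g+δ)·k_gold = 1.7558 − 0.114·5.2366 ≈ 1.1588.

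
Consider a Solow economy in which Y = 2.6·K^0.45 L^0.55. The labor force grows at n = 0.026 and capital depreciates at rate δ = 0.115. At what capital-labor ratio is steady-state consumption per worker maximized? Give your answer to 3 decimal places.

k_gold ≈ 46.865

Break-even investment rate: n + δ = 0.026 + 0.115 = 0.141.
Setting f'(k) = n+δ gives 0.45·2.6·k^(0.45−1) = 0.141, hence k_gold = (0.45·2.6/0.141)^(1/0.55) ≈ 46.8650.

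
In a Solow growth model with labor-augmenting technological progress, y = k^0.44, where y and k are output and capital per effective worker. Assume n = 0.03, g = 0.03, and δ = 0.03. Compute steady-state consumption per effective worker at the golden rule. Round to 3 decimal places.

n + g + δ = 0.03 + 0.03 + 0.03 = 0.09.
Maximizing c = f(k) − (n+g+δ)·k gives f'(k) = n+g+δ, i.e. 0.44·k^(0.44−1) = 0.09, so k_gold = (0.44/0.09)^(1/0.56) ≈ 17.0111.
y_gold = 17.0111^0.44 ≈ 3.4795.
c_gold = y_gold − (n+g+δ)·k_gold = 3.4795 − 0.09·17.0111 ≈ 1.9485.

c_gold ≈ 1.949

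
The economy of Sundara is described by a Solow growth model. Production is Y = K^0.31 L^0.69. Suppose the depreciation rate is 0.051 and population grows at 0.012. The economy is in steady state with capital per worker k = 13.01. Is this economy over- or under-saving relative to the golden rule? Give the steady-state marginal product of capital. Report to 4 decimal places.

The effective depreciation rate is n + δ = 0.012 + 0.051 = 0.063.
MPK = 0.31·k^(0.31−1) = 0.31·13.01^(-0.69) ≈ 0.0528.
MPK < 0.063, so the economy is dynamically inefficient (over-saving).

over-saving; MPK ≈ 0.0528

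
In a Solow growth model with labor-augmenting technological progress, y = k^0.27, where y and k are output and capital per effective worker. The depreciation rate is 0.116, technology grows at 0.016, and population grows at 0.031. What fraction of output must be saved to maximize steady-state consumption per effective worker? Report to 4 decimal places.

s_gold = 0.2700

Break-even investment rate: n + g + δ = 0.031 + 0.016 + 0.116 = 0.163.
At the golden rule MPK = n+g+δ, and in any Cobb-Douglas steady state s = (n+g+δ)·k/y = MPK·k/y = capital's share 0.27.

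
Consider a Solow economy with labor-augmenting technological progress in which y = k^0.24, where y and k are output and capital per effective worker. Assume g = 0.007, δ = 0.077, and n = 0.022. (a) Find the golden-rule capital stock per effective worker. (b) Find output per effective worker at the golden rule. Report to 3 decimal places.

Capital per effective worker breaks even when investment replaces (n + g + δ)·k; here n + g + δ = 0.106.
Maximizing c = f(k) − (n+g+δ)·k gives f'(k) = n+g+δ, i.e. 0.24·k^(0.24−1) = 0.106, so k_gold = (0.24/0.106)^(1/0.76) ≈ 2.9308.
y_gold = 2.9308^0.24 ≈ 1.2944.

(a) k_gold ≈ 2.931; (b) y_gold ≈ 1.294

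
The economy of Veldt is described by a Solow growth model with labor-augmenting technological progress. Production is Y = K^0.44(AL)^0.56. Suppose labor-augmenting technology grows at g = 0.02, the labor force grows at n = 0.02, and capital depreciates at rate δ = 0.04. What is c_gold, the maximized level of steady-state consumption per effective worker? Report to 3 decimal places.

n + g + δ = 0.02 + 0.02 + 0.04 = 0.08.
Golden rule sets MPK = n+g+δ: 0.44·k^(0.44−1) = 0.08, so k_gold = (0.44/0.08)^(1/0.56) ≈ 20.9931.
y_gold = 20.9931^0.44 ≈ 3.8169.
c_gold = y_gold − (n+g+δ)·k_gold = 3.8169 − 0.08·20.9931 ≈ 2.1375.

c_gold ≈ 2.137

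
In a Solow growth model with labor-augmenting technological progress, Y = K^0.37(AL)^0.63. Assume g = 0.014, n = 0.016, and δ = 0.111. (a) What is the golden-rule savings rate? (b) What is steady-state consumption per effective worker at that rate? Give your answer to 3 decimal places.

n + g + δ = 0.016 + 0.014 + 0.111 = 0.141.
For Cobb-Douglas, s_gold equals capital's share: s_gold = 0.37.
Setting f'(k) = n+g+δ gives 0.37·k^(0.37−1) = 0.141, hence k_gold = (0.37/0.141)^(1/0.63) ≈ 4.6244.
y_gold = 4.6244^0.37 ≈ 1.7623; c_gold = (1−0.37)·y_gold ≈ 1.1102.

(a) s_gold = 0.370; (b) c_gold ≈ 1.110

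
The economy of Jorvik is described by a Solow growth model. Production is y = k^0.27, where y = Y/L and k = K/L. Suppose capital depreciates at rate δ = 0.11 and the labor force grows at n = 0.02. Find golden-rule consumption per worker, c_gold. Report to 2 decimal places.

n + δ = 0.02 + 0.11 = 0.13.
At the golden rule the marginal product of capital equals n+δ: 0.27·k^(0.27−1) = 0.13. Solving, k_gold = (0.27/0.13)^(1/0.73) ≈ 2.7216.
y_gold = 2.7216^0.27 ≈ 1.3104.
c_gold = y_gold − (n+δ)·k_gold = 1.3104 − 0.13·2.7216 ≈ 0.9566.

c_gold ≈ 0.96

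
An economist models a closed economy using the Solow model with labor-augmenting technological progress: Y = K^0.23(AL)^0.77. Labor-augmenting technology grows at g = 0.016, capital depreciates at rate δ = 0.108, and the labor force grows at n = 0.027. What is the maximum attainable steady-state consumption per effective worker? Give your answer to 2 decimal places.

The effective depreciation rate is n + g + δ = 0.027 + 0.016 + 0.108 = 0.151.
Maximizing c = f(k) − (n+g+δ)·k gives f'(k) = n+g+δ, i.e. 0.23·k^(0.23−1) = 0.151, so k_gold = (0.23/0.151)^(1/0.77) ≈ 1.7272.
y_gold = 1.7272^0.23 ≈ 1.1339.
c_gold = y_gold − (n+g+δ)·k_gold = 1.1339 − 0.151·1.7272 ≈ 0.8731.

c_gold ≈ 0.87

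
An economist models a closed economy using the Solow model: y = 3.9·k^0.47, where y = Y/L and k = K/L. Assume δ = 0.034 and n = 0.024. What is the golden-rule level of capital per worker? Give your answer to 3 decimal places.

Capital per worker breaks even when investment replaces (n + δ)·k; here n + δ = 0.058.
Maximizing c = f(k) − (n+δ)·k gives f'(k) = n+δ, i.e. 0.47·3.9·k^(0.47−1) = 0.058, so k_gold = (0.47·3.9/0.058)^(1/0.53) ≈ 675.5970.

k_gold ≈ 675.597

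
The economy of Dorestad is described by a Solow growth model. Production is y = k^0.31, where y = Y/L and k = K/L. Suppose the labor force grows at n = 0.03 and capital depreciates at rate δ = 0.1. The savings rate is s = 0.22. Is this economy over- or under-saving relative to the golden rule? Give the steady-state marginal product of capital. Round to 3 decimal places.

n + δ = 0.03 + 0.1 = 0.13.
Steady-state k*: s·k^0.31 = 0.13·k gives k* = (0.22/0.13)^(1/0.69) ≈ 2.1435.
MPK = 0.31·2.1435^(-0.69) ≈ 0.1832.
MPK > n+δ = 0.13, so the economy is dynamically efficient (under-saving).

under-saving; MPK ≈ 0.183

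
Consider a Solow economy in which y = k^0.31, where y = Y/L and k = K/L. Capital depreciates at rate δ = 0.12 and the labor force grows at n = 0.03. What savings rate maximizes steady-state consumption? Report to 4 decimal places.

Break-even investment rate: n + δ = 0.03 + 0.12 = 0.15.
At the golden rule MPK = n+δ, and in any Cobb-Douglas steady state s = (n+δ)·k/y = MPK·k/y = capital's share 0.31.

s_gold = 0.3100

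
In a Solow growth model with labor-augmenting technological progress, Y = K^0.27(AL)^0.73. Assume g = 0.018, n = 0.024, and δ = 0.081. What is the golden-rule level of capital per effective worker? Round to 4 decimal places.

k_gold ≈ 2.9360

n + g + δ = 0.024 + 0.018 + 0.081 = 0.123.
Golden rule sets MPK = n+g+δ: 0.27·k^(0.27−1) = 0.123, so k_gold = (0.27/0.123)^(1/0.73) ≈ 2.9360.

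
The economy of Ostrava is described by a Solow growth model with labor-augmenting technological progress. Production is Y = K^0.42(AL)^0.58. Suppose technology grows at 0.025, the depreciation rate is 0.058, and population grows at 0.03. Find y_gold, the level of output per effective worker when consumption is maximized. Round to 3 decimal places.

The effective depreciation rate is n + g + δ = 0.03 + 0.025 + 0.058 = 0.113.
Golden rule sets MPK = n+g+δ: 0.42·k^(0.42−1) = 0.113, so k_gold = (0.42/0.113)^(1/0.58) ≈ 9.6173.
Output: y_gold = k_gold^0.42 = 9.6173^0.42 ≈ 2.5875.

y_gold ≈ 2.588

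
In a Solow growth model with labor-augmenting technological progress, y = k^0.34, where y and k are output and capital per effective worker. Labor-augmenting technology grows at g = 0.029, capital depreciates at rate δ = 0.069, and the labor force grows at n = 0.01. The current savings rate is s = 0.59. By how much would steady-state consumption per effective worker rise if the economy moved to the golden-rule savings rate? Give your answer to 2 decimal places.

Break-even investment rate: n + g + δ = 0.01 + 0.029 + 0.069 = 0.108.
Current steady state (s = 0.59): k* = (0.59/0.108)^(1/0.66) ≈ 13.1013, y* = 13.1013^0.34 ≈ 2.3982, c* = (1−0.59)·2.3982 ≈ 0.9833.
At the golden rule the marginal product of capital equals n+g+δ: 0.34·k^(0.34−1) = 0.108. Solving, k_gold = (0.34/0.108)^(1/0.66) ≈ 5.6837.
y_gold = 5.6837^0.34 ≈ 1.8054, c_gold = y_gold − 0.108·k_gold ≈ 1.1916.
Gain: Δc = 1.1916 − 0.9833 ≈ 0.2083.

Δc ≈ 0.21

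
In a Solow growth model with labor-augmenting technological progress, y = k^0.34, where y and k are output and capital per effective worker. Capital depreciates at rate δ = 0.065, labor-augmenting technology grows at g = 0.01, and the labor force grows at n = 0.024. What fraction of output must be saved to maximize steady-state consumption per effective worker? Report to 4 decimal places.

s_gold = 0.3400

Break-even investment rate: n + g + δ = 0.024 + 0.01 + 0.065 = 0.099.
At the golden rule MPK = n+g+δ, and in any Cobb-Douglas steady state s = (n+g+δ)·k/y = MPK·k/y = capital's share 0.34.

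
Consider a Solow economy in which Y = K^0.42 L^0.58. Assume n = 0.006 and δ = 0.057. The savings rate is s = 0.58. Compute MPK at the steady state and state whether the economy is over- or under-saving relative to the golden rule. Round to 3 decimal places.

Break-even investment rate: n + δ = 0.006 + 0.057 = 0.063.
Steady-state k*: s·k^0.42 = 0.063·k gives k* = (0.58/0.063)^(1/0.58) ≈ 45.9430.
MPK = 0.42·45.9430^(-0.58) ≈ 0.0456.
MPK < n+δ = 0.063, so the economy is dynamically inefficient (over-saving).

over-saving; MPK ≈ 0.046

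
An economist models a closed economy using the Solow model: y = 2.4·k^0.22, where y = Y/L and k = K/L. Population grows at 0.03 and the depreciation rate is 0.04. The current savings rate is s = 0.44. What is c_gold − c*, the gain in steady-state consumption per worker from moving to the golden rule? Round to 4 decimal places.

Δc ≈ 0.4205

Break-even investment rate: n + δ = 0.03 + 0.04 = 0.07.
Current steady state (s = 0.44): k* = (0.44·2.4/0.07)^(1/0.78) ≈ 32.4326, y* = 2.4·32.4326^0.22 ≈ 5.1597, c* = (1−0.44)·5.1597 ≈ 2.8895.
Maximizing c = f(k) − (n+δ)·k gives f'(k) = n+δ, i.e. 0.22·2.4·k^(0.22−1) = 0.07, so k_gold = (0.22·2.4/0.07)^(1/0.78) ≈ 13.3366.
y_gold = 2.4·13.3366^0.22 ≈ 4.2435, c_gold = y_gold − 0.07·k_gold ≈ 3.3099.
Gain: Δc = 3.3099 − 2.8895 ≈ 0.4205.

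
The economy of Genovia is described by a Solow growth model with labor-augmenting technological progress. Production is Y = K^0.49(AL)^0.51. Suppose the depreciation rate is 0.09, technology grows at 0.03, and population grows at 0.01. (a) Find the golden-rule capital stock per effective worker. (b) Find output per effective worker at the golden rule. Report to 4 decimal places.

(a) k_gold ≈ 13.4868; (b) y_gold ≈ 3.5781

n + g + δ = 0.01 + 0.03 + 0.09 = 0.13.
Maximizing c = f(k) − (n+g+δ)·k gives f'(k) = n+g+δ, i.e. 0.49·k^(0.49−1) = 0.13, so k_gold = (0.49/0.13)^(1/0.51) ≈ 13.4868.
y_gold = 13.4868^0.49 ≈ 3.5781.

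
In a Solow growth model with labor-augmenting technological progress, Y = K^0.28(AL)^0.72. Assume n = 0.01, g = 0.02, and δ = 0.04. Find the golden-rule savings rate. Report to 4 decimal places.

Break-even investment rate: n + g + δ = 0.01 + 0.02 + 0.04 = 0.07.
At the golden rule MPK = n+g+δ, and in any Cobb-Douglas steady state s = (n+g+δ)·k/y = MPK·k/y = capital's share 0.28.

s_gold = 0.2800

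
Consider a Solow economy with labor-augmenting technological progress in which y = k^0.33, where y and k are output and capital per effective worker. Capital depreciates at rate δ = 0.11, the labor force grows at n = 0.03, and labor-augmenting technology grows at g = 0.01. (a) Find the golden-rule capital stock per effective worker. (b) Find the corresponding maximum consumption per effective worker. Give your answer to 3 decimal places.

(a) k_gold ≈ 3.244; (b) c_gold ≈ 0.988

n + g + δ = 0.03 + 0.01 + 0.11 = 0.15.
Setting f'(k) = n+g+δ gives 0.33·k^(0.33−1) = 0.15, hence k_gold = (0.33/0.15)^(1/0.67) ≈ 3.2440.
y_gold = 3.2440^0.33 ≈ 1.4745; c_gold = y_gold − 0.15·k_gold ≈ 0.9879.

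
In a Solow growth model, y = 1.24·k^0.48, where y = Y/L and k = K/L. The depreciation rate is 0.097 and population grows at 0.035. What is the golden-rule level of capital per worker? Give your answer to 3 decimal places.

n + δ = 0.035 + 0.097 = 0.132.
Golden rule sets MPK = n+δ: 0.48·1.24·k^(0.48−1) = 0.132, so k_gold = (0.48·1.24/0.132)^(1/0.52) ≈ 18.1077.

k_gold ≈ 18.108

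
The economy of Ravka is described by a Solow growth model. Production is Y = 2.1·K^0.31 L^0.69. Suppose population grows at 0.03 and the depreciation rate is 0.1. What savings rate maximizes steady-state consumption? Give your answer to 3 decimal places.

s_gold = 0.310

Break-even investment rate: n + δ = 0.03 + 0.1 = 0.13.
At the golden rule MPK = n+δ, and in any Cobb-Douglas steady state s = (n+δ)·k/y = MPK·k/y = capital's share 0.31.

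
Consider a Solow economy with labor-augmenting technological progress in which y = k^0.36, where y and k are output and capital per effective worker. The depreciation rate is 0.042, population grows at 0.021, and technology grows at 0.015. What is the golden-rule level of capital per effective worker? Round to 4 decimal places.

n + g + δ = 0.021 + 0.015 + 0.042 = 0.078.
Setting f'(k) = n+g+δ gives 0.36·k^(0.36−1) = 0.078, hence k_gold = (0.36/0.078)^(1/0.64) ≈ 10.9100.

k_gold ≈ 10.9100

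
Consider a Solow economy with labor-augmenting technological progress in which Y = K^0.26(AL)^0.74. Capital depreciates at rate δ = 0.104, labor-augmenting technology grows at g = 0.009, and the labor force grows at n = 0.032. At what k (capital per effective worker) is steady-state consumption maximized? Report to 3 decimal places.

k_gold ≈ 2.201

The effective depreciation rate is n + g + δ = 0.032 + 0.009 + 0.104 = 0.145.
Setting f'(k) = n+g+δ gives 0.26·k^(0.26−1) = 0.145, hence k_gold = (0.26/0.145)^(1/0.74) ≈ 2.2015.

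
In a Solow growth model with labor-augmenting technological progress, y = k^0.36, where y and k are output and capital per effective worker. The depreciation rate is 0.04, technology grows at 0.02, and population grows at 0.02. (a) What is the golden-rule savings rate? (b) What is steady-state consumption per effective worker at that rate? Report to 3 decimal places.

(a) s_gold = 0.360; (b) c_gold ≈ 1.491

Capital per effective worker breaks even when investment replaces (n + g + δ)·k; here n + g + δ = 0.08.
For Cobb-Douglas, s_gold equals capital's share: s_gold = 0.36.
Maximizing c = f(k) − (n+g+δ)·k gives f'(k) = n+g+δ, i.e. 0.36·k^(0.36−1) = 0.08, so k_gold = (0.36/0.08)^(1/0.64) ≈ 10.4868.
y_gold = 10.4868^0.36 ≈ 2.3304; c_gold = (1−0.36)·y_gold ≈ 1.4915.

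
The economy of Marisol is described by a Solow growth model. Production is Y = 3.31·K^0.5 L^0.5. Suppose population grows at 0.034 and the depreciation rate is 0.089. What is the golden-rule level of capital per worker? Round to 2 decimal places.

k_gold ≈ 181.04

Break-even investment rate: n + δ = 0.034 + 0.089 = 0.123.
At the golden rule the marginal product of capital equals n+δ: 0.5·3.31·k^(0.5−1) = 0.123. Solving, k_gold = (0.5·3.31/0.123)^(1/0.5) ≈ 181.0447.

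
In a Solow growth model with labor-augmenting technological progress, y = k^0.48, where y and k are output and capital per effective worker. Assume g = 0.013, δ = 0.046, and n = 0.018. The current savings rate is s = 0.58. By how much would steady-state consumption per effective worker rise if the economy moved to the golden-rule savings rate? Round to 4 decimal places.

The effective depreciation rate is n + g + δ = 0.018 + 0.013 + 0.046 = 0.077.
Current steady state (s = 0.58): k* = (0.58/0.077)^(1/0.52) ≈ 48.5756, y* = 48.5756^0.48 ≈ 6.4488, c* = (1−0.58)·6.4488 ≈ 2.7085.
Setting f'(k) = n+g+δ gives 0.48·k^(0.48−1) = 0.077, hence k_gold = (0.48/0.077)^(1/0.52) ≈ 33.7572.
y_gold = 33.7572^0.48 ≈ 5.4152, c_gold = y_gold − 0.077·k_gold ≈ 2.8159.
Gain: Δc = 2.8159 − 2.7085 ≈ 0.1074.

Δc ≈ 0.1074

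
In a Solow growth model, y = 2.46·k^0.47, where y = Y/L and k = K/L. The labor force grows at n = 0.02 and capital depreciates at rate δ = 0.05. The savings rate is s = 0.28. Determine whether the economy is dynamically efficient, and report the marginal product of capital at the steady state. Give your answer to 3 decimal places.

Capital per worker breaks even when investment replaces (n + δ)·k; here n + δ = 0.07.
Steady-state k*: s·A·k^0.47 = 0.07·k gives k* = (0.28·2.46/0.07)^(1/0.53) ≈ 74.7439.
MPK = 0.47·2.46·74.7439^(-0.53) ≈ 0.1175.
MPK > n+δ = 0.07, so the economy is dynamically efficient (under-saving).

dynamically efficient; MPK ≈ 0.118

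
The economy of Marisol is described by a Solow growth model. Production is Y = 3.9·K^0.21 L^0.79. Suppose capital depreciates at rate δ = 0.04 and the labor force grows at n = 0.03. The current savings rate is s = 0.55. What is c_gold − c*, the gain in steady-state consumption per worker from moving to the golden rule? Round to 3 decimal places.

The effective depreciation rate is n + δ = 0.03 + 0.04 = 0.07.
Current steady state (s = 0.55): k* = (0.55·3.9/0.07)^(1/0.79) ≈ 76.1078, y* = 3.9·76.1078^0.21 ≈ 9.6865, c* = (1−0.55)·9.6865 ≈ 4.3589.
Golden rule sets MPK = n+δ: 0.21·3.9·k^(0.21−1) = 0.07, so k_gold = (0.21·3.9/0.07)^(1/0.79) ≈ 22.4975.
y_gold = 3.9·22.4975^0.21 ≈ 7.4992, c_gold = y_gold − 0.07·k_gold ≈ 5.9243.
Gain: Δc = 5.9243 − 4.3589 ≈ 1.5654.

Δc ≈ 1.565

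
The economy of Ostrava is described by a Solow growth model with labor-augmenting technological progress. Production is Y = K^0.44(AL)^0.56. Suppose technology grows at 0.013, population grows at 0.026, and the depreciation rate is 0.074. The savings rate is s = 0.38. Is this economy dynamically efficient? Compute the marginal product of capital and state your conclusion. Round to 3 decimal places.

dynamically efficient; MPK ≈ 0.131

n + g + δ = 0.026 + 0.013 + 0.074 = 0.113.
Steady-state k*: s·k^0.44 = 0.113·k gives k* = (0.38/0.113)^(1/0.56) ≈ 8.7206.
MPK = 0.44·8.7206^(-0.56) ≈ 0.1308.
MPK > n+g+δ = 0.113, so the economy is dynamically efficient (under-saving).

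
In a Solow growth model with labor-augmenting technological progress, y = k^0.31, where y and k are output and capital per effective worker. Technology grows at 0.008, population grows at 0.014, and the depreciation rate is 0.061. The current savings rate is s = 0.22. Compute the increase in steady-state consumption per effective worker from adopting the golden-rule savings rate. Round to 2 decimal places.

n + g + δ = 0.014 + 0.008 + 0.061 = 0.083.
Current steady state (s = 0.22): k* = (0.22/0.083)^(1/0.69) ≈ 4.1072, y* = 4.1072^0.31 ≈ 1.5495, c* = (1−0.22)·1.5495 ≈ 1.2086.
Maximizing c = f(k) − (n+g+δ)·k gives f'(k) = n+g+δ, i.e. 0.31·k^(0.31−1) = 0.083, so k_gold = (0.31/0.083)^(1/0.69) ≈ 6.7514.
y_gold = 6.7514^0.31 ≈ 1.8076, c_gold = y_gold − 0.083·k_gold ≈ 1.2473.
Gain: Δc = 1.2473 − 1.2086 ≈ 0.0386.

Δc ≈ 0.04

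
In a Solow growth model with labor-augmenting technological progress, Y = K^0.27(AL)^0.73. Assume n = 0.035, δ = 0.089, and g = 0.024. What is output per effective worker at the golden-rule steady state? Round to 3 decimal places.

y_gold ≈ 1.249

The effective depreciation rate is n + g + δ = 0.035 + 0.024 + 0.089 = 0.148.
At the golden rule the marginal product of capital equals n+g+δ: 0.27·k^(0.27−1) = 0.148. Solving, k_gold = (0.27/0.148)^(1/0.73) ≈ 2.2786.
Output: y_gold = k_gold^0.27 = 2.2786^0.27 ≈ 1.2490.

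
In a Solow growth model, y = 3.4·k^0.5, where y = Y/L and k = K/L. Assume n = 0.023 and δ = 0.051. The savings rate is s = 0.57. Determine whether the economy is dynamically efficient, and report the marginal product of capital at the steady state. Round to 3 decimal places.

dynamically inefficient; MPK ≈ 0.065

Capital per worker breaks even when investment replaces (n + δ)·k; here n + δ = 0.074.
Steady-state k*: s·A·k^0.5 = 0.074·k gives k* = (0.57·3.4/0.074)^(1/0.5) ≈ 685.8736.
MPK = 0.5·3.4·685.8736^(-0.5) ≈ 0.0649.
MPK < n+δ = 0.074, so the economy is dynamically inefficient (over-saving).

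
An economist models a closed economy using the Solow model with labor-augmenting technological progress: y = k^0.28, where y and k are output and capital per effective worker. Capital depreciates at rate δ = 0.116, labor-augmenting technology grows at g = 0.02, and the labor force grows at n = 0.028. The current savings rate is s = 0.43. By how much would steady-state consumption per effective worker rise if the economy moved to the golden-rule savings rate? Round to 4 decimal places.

Break-even investment rate: n + g + δ = 0.028 + 0.02 + 0.116 = 0.164.
Current steady state (s = 0.43): k* = (0.43/0.164)^(1/0.72) ≈ 3.8144, y* = 3.8144^0.28 ≈ 1.4548, c* = (1−0.43)·1.4548 ≈ 0.8292.
Golden rule sets MPK = n+g+δ: 0.28·k^(0.28−1) = 0.164, so k_gold = (0.28/0.164)^(1/0.72) ≈ 2.1021.
y_gold = 2.1021^0.28 ≈ 1.2312, c_gold = y_gold − 0.164·k_gold ≈ 0.8865.
Gain: Δc = 0.8865 − 0.8292 ≈ 0.0573.

Δc ≈ 0.0573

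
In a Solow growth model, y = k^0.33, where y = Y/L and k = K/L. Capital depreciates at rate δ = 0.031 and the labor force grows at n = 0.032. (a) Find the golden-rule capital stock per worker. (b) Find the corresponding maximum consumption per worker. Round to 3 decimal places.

(a) k_gold ≈ 11.841; (b) c_gold ≈ 1.515

n + δ = 0.032 + 0.031 = 0.063.
Setting f'(k) = n+δ gives 0.33·k^(0.33−1) = 0.063, hence k_gold = (0.33/0.063)^(1/0.67) ≈ 11.8411.
y_gold = 11.8411^0.33 ≈ 2.2606; c_gold = y_gold − 0.063·k_gold ≈ 1.5146.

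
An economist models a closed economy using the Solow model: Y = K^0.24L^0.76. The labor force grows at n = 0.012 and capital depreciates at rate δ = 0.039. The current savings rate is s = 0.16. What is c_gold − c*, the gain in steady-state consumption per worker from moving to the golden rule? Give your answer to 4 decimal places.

Δc ≈ 0.0342

Break-even investment rate: n + δ = 0.012 + 0.039 = 0.051.
Current steady state (s = 0.16): k* = (0.16/0.051)^(1/0.76) ≈ 4.5015, y* = 4.5015^0.24 ≈ 1.4348, c* = (1−0.16)·1.4348 ≈ 1.2053.
Golden rule sets MPK = n+δ: 0.24·k^(0.24−1) = 0.051, so k_gold = (0.24/0.051)^(1/0.76) ≈ 7.6746.
y_gold = 7.6746^0.24 ≈ 1.6308, c_gold = y_gold − 0.051·k_gold ≈ 1.2394.
Gain: Δc = 1.2394 − 1.2053 ≈ 0.0342.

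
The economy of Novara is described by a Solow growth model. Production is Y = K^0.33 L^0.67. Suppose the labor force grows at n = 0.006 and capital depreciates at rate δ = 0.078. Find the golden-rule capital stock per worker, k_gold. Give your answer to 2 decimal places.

k_gold ≈ 7.71

Break-even investment rate: n + δ = 0.006 + 0.078 = 0.084.
Setting f'(k) = n+δ gives 0.33·k^(0.33−1) = 0.084, hence k_gold = (0.33/0.084)^(1/0.67) ≈ 7.7076.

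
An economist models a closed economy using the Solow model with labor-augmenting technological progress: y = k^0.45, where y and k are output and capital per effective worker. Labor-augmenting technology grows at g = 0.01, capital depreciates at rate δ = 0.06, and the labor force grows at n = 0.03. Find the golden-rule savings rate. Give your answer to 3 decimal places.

Capital per effective worker breaks even when investment replaces (n + g + δ)·k; here n + g + δ = 0.1.
At the golden rule MPK = n+g+δ, and in any Cobb-Douglas steady state s = (n+g+δ)·k/y = MPK·k/y = capital's share 0.45.

s_gold = 0.450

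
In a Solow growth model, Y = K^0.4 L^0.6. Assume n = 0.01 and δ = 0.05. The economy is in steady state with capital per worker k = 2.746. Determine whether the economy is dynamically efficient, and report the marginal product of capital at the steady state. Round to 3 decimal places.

dynamically efficient; MPK ≈ 0.218

Break-even investment rate: n + δ = 0.01 + 0.05 = 0.06.
MPK = 0.4·k^(0.4−1) = 0.4·2.746^(-0.6) ≈ 0.2182.
MPK > 0.06, so the economy is dynamically efficient (under-saving).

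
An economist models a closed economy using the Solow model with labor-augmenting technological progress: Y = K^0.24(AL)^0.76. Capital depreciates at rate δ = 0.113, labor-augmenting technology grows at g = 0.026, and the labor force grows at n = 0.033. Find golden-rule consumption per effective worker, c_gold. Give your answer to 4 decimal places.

Capital per effective worker breaks even when investment replaces (n + g + δ)·k; here n + g + δ = 0.172.
Golden rule sets MPK = n+g+δ: 0.24·k^(0.24−1) = 0.172, so k_gold = (0.24/0.172)^(1/0.76) ≈ 1.5501.
y_gold = 1.5501^0.24 ≈ 1.1109.
c_gold = y_gold − (n+g+δ)·k_gold = 1.1109 − 0.172·1.5501 ≈ 0.8443.

c_gold ≈ 0.8443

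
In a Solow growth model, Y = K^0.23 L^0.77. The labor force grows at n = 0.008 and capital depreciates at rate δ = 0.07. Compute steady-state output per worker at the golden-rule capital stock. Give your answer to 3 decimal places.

The effective depreciation rate is n + δ = 0.008 + 0.07 = 0.078.
Setting f'(k) = n+δ gives 0.23·k^(0.23−1) = 0.078, hence k_gold = (0.23/0.078)^(1/0.77) ≈ 4.0730.
Output: y_gold = k_gold^0.23 = 4.0730^0.23 ≈ 1.3813.

y_gold ≈ 1.381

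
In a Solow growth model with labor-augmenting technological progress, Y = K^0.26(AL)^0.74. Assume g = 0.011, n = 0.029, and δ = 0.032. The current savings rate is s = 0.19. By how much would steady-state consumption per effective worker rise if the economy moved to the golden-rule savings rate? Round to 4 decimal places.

Δc ≈ 0.0228

Capital per effective worker breaks even when investment replaces (n + g + δ)·k; here n + g + δ = 0.072.
Current steady state (s = 0.19): k* = (0.19/0.072)^(1/0.74) ≈ 3.7110, y* = 3.7110^0.26 ≈ 1.4063, c* = (1−0.19)·1.4063 ≈ 1.1391.
Maximizing c = f(k) − (n+g+δ)·k gives f'(k) = n+g+δ, i.e. 0.26·k^(0.26−1) = 0.072, so k_gold = (0.26/0.072)^(1/0.74) ≈ 5.6698.
y_gold = 5.6698^0.26 ≈ 1.5701, c_gold = y_gold − 0.072·k_gold ≈ 1.1619.
Gain: Δc = 1.1619 − 1.1391 ≈ 0.0228.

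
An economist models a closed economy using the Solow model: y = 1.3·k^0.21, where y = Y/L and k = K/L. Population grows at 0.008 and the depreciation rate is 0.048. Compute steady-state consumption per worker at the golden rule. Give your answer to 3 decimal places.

c_gold ≈ 1.565

The effective depreciation rate is n + δ = 0.008 + 0.048 = 0.056.
Golden rule sets MPK = n+δ: 0.21·1.3·k^(0.21−1) = 0.056, so k_gold = (0.21·1.3/0.056)^(1/0.79) ≈ 7.4277.
y_gold = 1.3·7.4277^0.21 ≈ 1.9807.
c_gold = y_gold − (n+δ)·k_gold = 1.9807 − 0.056·7.4277 ≈ 1.5648.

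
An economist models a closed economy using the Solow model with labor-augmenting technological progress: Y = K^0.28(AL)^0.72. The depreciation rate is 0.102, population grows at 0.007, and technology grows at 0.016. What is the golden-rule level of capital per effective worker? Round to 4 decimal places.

Break-even investment rate: n + g + δ = 0.007 + 0.016 + 0.102 = 0.125.
At the golden rule the marginal product of capital equals n+g+δ: 0.28·k^(0.28−1) = 0.125. Solving, k_gold = (0.28/0.125)^(1/0.72) ≈ 3.0652.

k_gold ≈ 3.0652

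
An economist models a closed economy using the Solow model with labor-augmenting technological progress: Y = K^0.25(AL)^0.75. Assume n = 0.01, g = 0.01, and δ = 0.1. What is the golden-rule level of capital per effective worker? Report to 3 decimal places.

k_gold ≈ 2.661

n + g + δ = 0.01 + 0.01 + 0.1 = 0.12.
Setting f'(k) = n+g+δ gives 0.25·k^(0.25−1) = 0.12, hence k_gold = (0.25/0.12)^(1/0.75) ≈ 2.6608.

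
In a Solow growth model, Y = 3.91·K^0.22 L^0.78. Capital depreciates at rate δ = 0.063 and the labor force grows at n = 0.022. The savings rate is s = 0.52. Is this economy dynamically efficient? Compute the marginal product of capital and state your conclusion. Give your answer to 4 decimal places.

dynamically inefficient; MPK ≈ 0.0360

Capital per worker breaks even when investment replaces (n + δ)·k; here n + δ = 0.085.
Steady-state k*: s·A·k^0.22 = 0.085·k gives k* = (0.52·3.91/0.085)^(1/0.78) ≈ 58.5656.
MPK = 0.22·3.91·58.5656^(-0.78) ≈ 0.0360.
MPK < n+δ = 0.085, so the economy is dynamically inefficient (over-saving).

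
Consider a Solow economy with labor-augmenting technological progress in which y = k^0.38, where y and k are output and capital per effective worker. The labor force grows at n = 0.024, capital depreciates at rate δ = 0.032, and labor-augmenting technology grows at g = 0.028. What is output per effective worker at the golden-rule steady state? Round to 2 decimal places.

Capital per effective worker breaks even when investment replaces (n + g + δ)·k; here n + g + δ = 0.084.
Maximizing c = f(k) − (n+g+δ)·k gives f'(k) = n+g+δ, i.e. 0.38·k^(0.38−1) = 0.084, so k_gold = (0.38/0.084)^(1/0.62) ≈ 11.4095.
Output: y_gold = k_gold^0.38 = 11.4095^0.38 ≈ 2.5221.

y_gold ≈ 2.52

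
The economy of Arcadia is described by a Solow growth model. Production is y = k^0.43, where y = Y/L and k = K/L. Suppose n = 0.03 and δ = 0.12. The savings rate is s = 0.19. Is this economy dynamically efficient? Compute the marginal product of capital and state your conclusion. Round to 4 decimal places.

Capital per worker breaks even when investment replaces (n + δ)·k; here n + δ = 0.15.
Steady-state k*: s·k^0.43 = 0.15·k gives k* = (0.19/0.15)^(1/0.57) ≈ 1.5139.
MPK = 0.43·1.5139^(-0.57) ≈ 0.3395.
MPK > n+δ = 0.15, so the economy is dynamically efficient (under-saving).

dynamically efficient; MPK ≈ 0.3395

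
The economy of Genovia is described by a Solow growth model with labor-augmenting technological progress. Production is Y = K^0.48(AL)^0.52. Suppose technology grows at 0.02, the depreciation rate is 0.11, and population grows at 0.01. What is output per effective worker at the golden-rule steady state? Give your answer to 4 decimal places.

The effective depreciation rate is n + g + δ = 0.01 + 0.02 + 0.11 = 0.14.
Maximizing c = f(k) − (n+g+δ)·k gives f'(k) = n+g+δ, i.e. 0.48·k^(0.48−1) = 0.14, so k_gold = (0.48/0.14)^(1/0.52) ≈ 10.6921.
Output: y_gold = k_gold^0.48 = 10.6921^0.48 ≈ 3.1185.

y_gold ≈ 3.1185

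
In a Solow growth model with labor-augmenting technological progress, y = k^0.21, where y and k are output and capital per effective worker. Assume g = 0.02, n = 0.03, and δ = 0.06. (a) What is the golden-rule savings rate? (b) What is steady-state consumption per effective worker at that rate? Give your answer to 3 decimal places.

Break-even investment rate: n + g + δ = 0.03 + 0.02 + 0.06 = 0.11.
For Cobb-Douglas, s_gold equals capital's share: s_gold = 0.21.
Golden rule sets MPK = n+g+δ: 0.21·k^(0.21−1) = 0.11, so k_gold = (0.21/0.11)^(1/0.79) ≈ 2.2671.
y_gold = 2.2671^0.21 ≈ 1.1875; c_gold = (1−0.21)·y_gold ≈ 0.9382.

(a) s_gold = 0.210; (b) c_gold ≈ 0.938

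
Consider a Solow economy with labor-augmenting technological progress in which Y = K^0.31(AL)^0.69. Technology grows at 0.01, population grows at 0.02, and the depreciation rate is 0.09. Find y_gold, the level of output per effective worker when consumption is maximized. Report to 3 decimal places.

y_gold ≈ 1.532

n + g + δ = 0.02 + 0.01 + 0.09 = 0.12.
Maximizing c = f(k) − (n+g+δ)·k gives f'(k) = n+g+δ, i.e. 0.31·k^(0.31−1) = 0.12, so k_gold = (0.31/0.12)^(1/0.69) ≈ 3.9570.
Output: y_gold = k_gold^0.31 = 3.9570^0.31 ≈ 1.5317.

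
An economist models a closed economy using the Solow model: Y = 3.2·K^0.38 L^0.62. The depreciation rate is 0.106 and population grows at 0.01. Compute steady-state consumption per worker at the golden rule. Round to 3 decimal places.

Break-even investment rate: n + δ = 0.01 + 0.106 = 0.116.
At the golden rule the marginal product of capital equals n+δ: 0.38·3.2·k^(0.38−1) = 0.116. Solving, k_gold = (0.38·3.2/0.116)^(1/0.62) ≈ 44.2515.
y_gold = 3.2·44.2515^0.38 ≈ 13.5084.
c_gold = y_gold − (n+δ)·k_gold = 13.5084 − 0.116·44.2515 ≈ 8.3752.

c_gold ≈ 8.375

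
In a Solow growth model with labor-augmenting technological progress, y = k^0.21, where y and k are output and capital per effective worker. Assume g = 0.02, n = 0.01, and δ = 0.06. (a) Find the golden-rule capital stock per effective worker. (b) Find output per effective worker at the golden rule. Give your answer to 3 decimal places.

(a) k_gold ≈ 2.923; (b) y_gold ≈ 1.253

The effective depreciation rate is n + g + δ = 0.01 + 0.02 + 0.06 = 0.09.
Setting f'(k) = n+g+δ gives 0.21·k^(0.21−1) = 0.09, hence k_gold = (0.21/0.09)^(1/0.79) ≈ 2.9228.
y_gold = 2.9228^0.21 ≈ 1.2526.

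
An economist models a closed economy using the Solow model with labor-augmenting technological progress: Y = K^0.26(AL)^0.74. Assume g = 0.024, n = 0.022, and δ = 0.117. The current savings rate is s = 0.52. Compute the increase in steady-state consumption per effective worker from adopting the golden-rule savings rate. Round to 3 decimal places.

Break-even investment rate: n + g + δ = 0.022 + 0.024 + 0.117 = 0.163.
Current steady state (s = 0.52): k* = (0.52/0.163)^(1/0.74) ≈ 4.7955, y* = 4.7955^0.26 ≈ 1.5032, c* = (1−0.52)·1.5032 ≈ 0.7215.
At the golden rule the marginal product of capital equals n+g+δ: 0.26·k^(0.26−1) = 0.163. Solving, k_gold = (0.26/0.163)^(1/0.74) ≈ 1.8795.
y_gold = 1.8795^0.26 ≈ 1.1783, c_gold = y_gold − 0.163·k_gold ≈ 0.8719.
Gain: Δc = 0.8719 − 0.7215 ≈ 0.1504.

Δc ≈ 0.150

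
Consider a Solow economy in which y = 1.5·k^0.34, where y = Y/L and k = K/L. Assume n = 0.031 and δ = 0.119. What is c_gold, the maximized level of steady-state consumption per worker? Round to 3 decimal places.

c_gold ≈ 1.860

n + δ = 0.031 + 0.119 = 0.15.
Maximizing c = f(k) − (n+δ)·k gives f'(k) = n+δ, i.e. 0.34·1.5·k^(0.34−1) = 0.15, so k_gold = (0.34·1.5/0.15)^(1/0.66) ≈ 6.3866.
y_gold = 1.5·6.3866^0.34 ≈ 2.8176.
c_gold = y_gold − (n+δ)·k_gold = 2.8176 − 0.15·6.3866 ≈ 1.8596.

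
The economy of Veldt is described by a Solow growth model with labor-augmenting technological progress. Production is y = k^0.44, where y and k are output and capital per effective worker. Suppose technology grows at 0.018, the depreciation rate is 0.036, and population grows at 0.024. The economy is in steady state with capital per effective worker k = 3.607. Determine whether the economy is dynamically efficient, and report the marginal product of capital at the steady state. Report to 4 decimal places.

dynamically efficient; MPK ≈ 0.2145

n + g + δ = 0.024 + 0.018 + 0.036 = 0.078.
MPK = 0.44·k^(0.44−1) = 0.44·3.607^(-0.56) ≈ 0.2145.
MPK > 0.078, so the economy is dynamically efficient (under-saving).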